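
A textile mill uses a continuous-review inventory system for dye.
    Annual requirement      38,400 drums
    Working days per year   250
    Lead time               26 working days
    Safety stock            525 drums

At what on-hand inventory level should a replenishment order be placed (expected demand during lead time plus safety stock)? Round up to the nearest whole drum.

Daily demand d = 38,400 / 250 = 153.600 drums/day
Demand during lead time = 153.600 × 26 = 3,993.60
Reorder point = 3,993.60 + 525 = 4,518.60 → round up

4,519 drums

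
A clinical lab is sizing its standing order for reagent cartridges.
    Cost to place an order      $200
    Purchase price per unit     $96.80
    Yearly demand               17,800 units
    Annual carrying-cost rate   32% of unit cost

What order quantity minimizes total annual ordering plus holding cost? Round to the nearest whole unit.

479 units

H = i·C = 0.32 × $96.8 = $30.9760 per unit-year
EOQ = √(2DS/H) = √(2 × 17,800 × 200 / 30.976)
    = √(229,855.37) ≈ 479.43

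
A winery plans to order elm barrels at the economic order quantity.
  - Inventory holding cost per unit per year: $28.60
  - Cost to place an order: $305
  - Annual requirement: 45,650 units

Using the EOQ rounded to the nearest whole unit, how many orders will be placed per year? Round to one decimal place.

Q* = √(2·D·S / H) = √(2·45,650·305 / 28.6) = √973,653.8 ≈ 986.74 → Q = 987
N = D/Q = 45,650/987 ≈ 46.251 orders/yr

46.3 orders per year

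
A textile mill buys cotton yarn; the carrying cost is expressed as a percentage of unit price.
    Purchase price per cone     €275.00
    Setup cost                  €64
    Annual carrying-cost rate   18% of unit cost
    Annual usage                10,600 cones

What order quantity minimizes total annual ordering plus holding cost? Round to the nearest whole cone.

H = i·C = 0.18 × €275 = €49.5000 per cone-year
Q* = √(2·D·S / H) = √(2·10,600·64 / 49.5) = √27,410.1 ≈ 165.56

166 cones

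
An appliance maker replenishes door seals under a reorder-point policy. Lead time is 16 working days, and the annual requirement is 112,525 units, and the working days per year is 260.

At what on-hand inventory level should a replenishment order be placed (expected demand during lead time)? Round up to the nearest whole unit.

6,925 units

Daily demand d = 112,525 / 260 = 432.788 units/day
Demand during lead time = 432.788 × 16 = 6,924.62
Reorder point = 6,924.62 → round up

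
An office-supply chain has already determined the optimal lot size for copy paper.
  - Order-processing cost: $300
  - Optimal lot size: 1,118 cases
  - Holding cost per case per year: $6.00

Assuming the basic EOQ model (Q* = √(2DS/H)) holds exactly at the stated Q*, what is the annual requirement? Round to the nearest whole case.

From Q* = √(2DS/H) ⇒ Q*² = 2DS/H.
D = Q²H / (2S) = 1,118² × 6 / (2 × 300) = 12,499.24

12,499 cases per year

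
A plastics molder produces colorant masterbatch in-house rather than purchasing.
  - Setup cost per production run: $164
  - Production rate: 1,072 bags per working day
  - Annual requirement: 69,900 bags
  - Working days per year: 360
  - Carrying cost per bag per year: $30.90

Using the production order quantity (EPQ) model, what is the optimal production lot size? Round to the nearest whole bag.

Daily demand d = 69,900/360 = 194.167; p = 1072; 1 − d/p = 0.81887
EPQ = √(2DS / (H(1 − d/p)))
    = √(2 × 69,900 × 164 / (30.9 × 0.81887)) ≈ 951.89

952 bags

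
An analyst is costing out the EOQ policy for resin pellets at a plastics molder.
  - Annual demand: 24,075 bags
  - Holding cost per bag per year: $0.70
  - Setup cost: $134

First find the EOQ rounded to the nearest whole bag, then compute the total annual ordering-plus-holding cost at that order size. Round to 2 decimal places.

$2,125.20

EOQ = √(2DS/H) = √(2 × 24,075 × 134 / 0.7)
    = √(9,217,285.71) ≈ 3,036.00 → Q = 3,036 bags
Ordering: D/Q × S = 24,075/3,036 × $134 = $1,062.60
Holding:  Q/2 × H = 3,036/2 × $0.7 = $1,062.60
Total = $1,062.60 + $1,062.60 = $2,125.20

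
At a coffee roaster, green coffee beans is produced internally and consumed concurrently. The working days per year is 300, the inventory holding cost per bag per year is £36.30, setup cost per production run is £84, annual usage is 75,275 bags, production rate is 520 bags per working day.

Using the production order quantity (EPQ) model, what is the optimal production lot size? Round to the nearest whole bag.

821 bags

Daily demand d = 75,275/300 = 250.917; p = 520; 1 − d/p = 0.51747
EPQ = √(2DS / (H(1 − d/p)))
    = √(2 × 75,275 × 84 / (36.3 × 0.51747)) ≈ 820.51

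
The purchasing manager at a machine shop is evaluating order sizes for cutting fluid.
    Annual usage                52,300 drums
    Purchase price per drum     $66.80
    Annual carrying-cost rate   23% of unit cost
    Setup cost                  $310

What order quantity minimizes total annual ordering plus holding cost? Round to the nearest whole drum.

1,453 drums

H = i·C = 0.23 × $66.8 = $15.3640 per drum-year
2DS/H = 2·52,300·310/15.364 = 2,110,518.09
EOQ = √2,110,518.09 ≈ 1,452.76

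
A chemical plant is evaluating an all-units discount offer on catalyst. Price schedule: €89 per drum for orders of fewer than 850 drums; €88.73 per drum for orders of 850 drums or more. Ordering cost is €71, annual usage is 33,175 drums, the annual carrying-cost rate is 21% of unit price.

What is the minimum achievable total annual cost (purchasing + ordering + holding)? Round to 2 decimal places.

€2,954,307.99

H₁ = 21%×€89 = €18.6900;  H₂ = 21%×€88.73 = €18.6333
EOQ₁ = √(2×33,175×71/18.6900) = 502.05  (< 850, feasible at tier 1)
EOQ₂ = √(2×33,175×71/18.6333) = 502.81  (< 850 → use Q = 850 at tier-2 price)
TC(tier 1 (EOQ₁), Q≈502.0) = €2,961,958.27
TC(tier 2, Q≈850.0) = €2,954,307.99
Minimum at tier 2: €2,954,307.99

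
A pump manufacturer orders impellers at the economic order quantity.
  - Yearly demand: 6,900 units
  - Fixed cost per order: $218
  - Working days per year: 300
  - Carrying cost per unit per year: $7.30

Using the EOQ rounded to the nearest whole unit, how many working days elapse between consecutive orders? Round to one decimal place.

Optimal lot size Q* = (2 × 6,900 × $218 / $7.3)^½ ≈ 641.96 → Q = 642 units
Cycle time = (working days × Q)/D = (300 × 642) / 6,900 = 27.913 days

27.9 days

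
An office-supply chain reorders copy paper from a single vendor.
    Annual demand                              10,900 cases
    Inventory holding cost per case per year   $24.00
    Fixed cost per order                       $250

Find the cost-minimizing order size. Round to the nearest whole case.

477 cases

2DS/H = 2·10,900·250/24 = 227,083.33
EOQ = √227,083.33 ≈ 476.53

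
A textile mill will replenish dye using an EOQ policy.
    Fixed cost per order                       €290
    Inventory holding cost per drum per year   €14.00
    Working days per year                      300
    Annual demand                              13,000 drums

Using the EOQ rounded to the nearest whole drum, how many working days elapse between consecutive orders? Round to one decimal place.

Q* = √(2·D·S / H) = √(2·13,000·290 / 14) = √538,571.4 ≈ 733.87 → Q = 734 drums
T = Q/D × 300 days = 734/13,000 × 300 = 16.938 days

16.9 days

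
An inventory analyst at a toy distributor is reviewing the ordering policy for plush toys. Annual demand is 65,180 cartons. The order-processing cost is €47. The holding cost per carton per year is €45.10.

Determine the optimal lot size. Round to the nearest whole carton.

2DS/H = 2·65,180·47/45.1 = 135,851.88
EOQ = √135,851.88 ≈ 368.58

369 cartons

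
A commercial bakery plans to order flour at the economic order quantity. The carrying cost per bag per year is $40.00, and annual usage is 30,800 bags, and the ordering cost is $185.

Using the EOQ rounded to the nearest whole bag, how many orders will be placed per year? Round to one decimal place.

57.7 orders per year

EOQ = √(2DS/H) = √(2 × 30,800 × 185 / 40)
    = √(284,900.00) ≈ 533.76 → Q = 534
Orders per year = D/Q = 30,800 / 534 = 57.678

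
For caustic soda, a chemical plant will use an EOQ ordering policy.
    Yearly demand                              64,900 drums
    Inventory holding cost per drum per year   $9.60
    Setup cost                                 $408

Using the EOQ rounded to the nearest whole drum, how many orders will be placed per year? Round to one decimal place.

2DS/H = 2·64,900·408/9.6 = 5,516,500.00
EOQ = √5,516,500.00 ≈ 2,348.72 → Q = 2,349
Orders per year = D/Q = 64,900 / 2,349 = 27.629

27.6 orders per year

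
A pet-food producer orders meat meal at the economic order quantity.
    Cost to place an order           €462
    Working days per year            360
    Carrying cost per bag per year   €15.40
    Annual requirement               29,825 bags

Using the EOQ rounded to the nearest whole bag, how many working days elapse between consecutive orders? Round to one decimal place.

2DS/H = 2·29,825·462/15.4 = 1,789,500.00
EOQ = √1,789,500.00 ≈ 1,337.72 → Q = 1,338 bags
T = Q/D × 360 days = 1,338/29,825 × 360 = 16.150 days

16.2 days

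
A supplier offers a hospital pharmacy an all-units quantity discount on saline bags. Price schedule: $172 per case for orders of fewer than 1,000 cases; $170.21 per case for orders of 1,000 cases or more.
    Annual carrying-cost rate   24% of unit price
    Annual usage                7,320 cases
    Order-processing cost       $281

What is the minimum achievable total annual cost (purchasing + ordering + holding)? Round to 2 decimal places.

H₁ = 24%×$172 = $41.2800;  H₂ = 24%×$170.21 = $40.8504
EOQ₁ = √(2×7,320×281/41.2800) = 315.68  (< 1,000, feasible at tier 1)
EOQ₂ = √(2×7,320×281/40.8504) = 317.34  (< 1,000 → use Q = 1,000 at tier-2 price)
TC(tier 1 (EOQ₁), Q≈315.7) = $1,272,071.47
TC(tier 2, Q≈1,000.0) = $1,268,419.32
Minimum at tier 2: $1,268,419.32

$1,268,419.32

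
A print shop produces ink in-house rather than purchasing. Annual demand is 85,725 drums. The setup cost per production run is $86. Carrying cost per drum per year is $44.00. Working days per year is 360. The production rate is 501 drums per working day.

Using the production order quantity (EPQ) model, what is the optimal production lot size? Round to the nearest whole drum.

d = 85,725/360 = 238.1250 drums/day;  effective holding cost H(1 − d/p) = 44·(1 − 238.1250/501) = 23.08683
Q* = √(2DS / H_eff) = √(2·85,725·86 / 23.08683) ≈ 799.16

799 drums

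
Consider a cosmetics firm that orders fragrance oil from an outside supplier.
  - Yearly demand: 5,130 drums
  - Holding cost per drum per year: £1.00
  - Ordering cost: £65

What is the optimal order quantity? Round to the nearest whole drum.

Q* = √(2·D·S / H) = √(2·5,130·65 / 1) = √666,900.0 ≈ 816.64

817 drums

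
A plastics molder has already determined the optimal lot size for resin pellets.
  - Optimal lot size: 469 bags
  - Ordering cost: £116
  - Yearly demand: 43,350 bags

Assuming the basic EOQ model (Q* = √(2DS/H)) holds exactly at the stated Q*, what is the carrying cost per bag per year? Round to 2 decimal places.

From Q* = √(2DS/H) ⇒ Q*² = 2DS/H.
H = 2DS / Q² = 2 × 43,350 × 116 / 469² = 45.7227

£45.72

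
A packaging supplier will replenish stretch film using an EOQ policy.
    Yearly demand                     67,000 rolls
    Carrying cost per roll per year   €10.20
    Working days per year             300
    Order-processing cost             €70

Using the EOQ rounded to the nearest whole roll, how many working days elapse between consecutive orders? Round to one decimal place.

4.3 days

2DS/H = 2·67,000·70/10.2 = 919,607.84
EOQ = √919,607.84 ≈ 958.96 → Q = 959 rolls
Days between orders = 300 / (D/Q) = 300 / 69.864 ≈ 4.294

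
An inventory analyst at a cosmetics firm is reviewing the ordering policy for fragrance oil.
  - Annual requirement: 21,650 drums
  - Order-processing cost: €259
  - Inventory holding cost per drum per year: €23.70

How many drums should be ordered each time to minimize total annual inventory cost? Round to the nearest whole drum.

688 drums

EOQ = √(2DS/H) = √(2 × 21,650 × 259 / 23.7)
    = √(473,194.09) ≈ 687.89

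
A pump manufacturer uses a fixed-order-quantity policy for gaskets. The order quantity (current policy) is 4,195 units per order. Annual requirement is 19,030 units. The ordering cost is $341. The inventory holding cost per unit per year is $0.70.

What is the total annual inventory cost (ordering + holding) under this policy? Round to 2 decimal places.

$3,015.15

Annual ordering cost = (D/Q)·S = (19,030/4,195) × 341 = $1,546.90
Annual holding cost  = (Q/2)·H = (4,195/2) × 0.7 = $1,468.25
Total = $1,546.90 + $1,468.25 = $3,015.15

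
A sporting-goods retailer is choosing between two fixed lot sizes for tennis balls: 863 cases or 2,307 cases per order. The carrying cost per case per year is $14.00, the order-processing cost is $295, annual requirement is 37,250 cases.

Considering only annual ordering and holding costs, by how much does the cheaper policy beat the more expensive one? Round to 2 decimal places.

$2,138.02

For each Q, cost = (D/Q)·S + (Q/2)·H.
TC(863) = (37,250/863)×295 + (863/2)×14 = $18,774.20
TC(2,307) = (37,250/2,307)×295 + (2,307/2)×14 = $20,912.22
Cheaper: Q = 863.  Difference = $2,138.02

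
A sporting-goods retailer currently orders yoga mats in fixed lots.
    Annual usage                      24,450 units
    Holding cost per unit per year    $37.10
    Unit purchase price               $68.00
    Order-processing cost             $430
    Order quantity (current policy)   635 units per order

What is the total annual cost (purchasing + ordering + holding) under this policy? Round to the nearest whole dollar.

Annual ordering cost = (D/Q)·S = (24,450/635) × 430 = $16,556.69
Annual holding cost  = (Q/2)·H = (635/2) × 37.1 = $11,779.25
Purchase cost = D·C = 24,450 × 68 = $1,662,600.00
Total = $16,556.69 + $11,779.25 + $1,662,600.00 = $1,690,935.94

$1,690,936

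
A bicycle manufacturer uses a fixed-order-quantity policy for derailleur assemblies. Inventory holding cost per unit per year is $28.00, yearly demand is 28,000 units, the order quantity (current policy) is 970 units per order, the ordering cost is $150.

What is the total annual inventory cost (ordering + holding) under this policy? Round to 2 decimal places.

$17,909.90

Ordering: D/Q × S = 28,000/970 × $150 = $4,329.90
Holding:  Q/2 × H = 970/2 × $28 = $13,580.00
Total = $4,329.90 + $13,580.00 = $17,909.90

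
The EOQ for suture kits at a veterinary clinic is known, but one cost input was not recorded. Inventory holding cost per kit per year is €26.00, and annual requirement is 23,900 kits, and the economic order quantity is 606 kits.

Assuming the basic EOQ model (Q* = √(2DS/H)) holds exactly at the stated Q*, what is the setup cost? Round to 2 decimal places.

€199.75

EOQ relation: Q² = 2DS/H, so rearrange for the unknown.
S = Q²H / (2D) = 606² × 26 / (2 × 23,900) = 199.7518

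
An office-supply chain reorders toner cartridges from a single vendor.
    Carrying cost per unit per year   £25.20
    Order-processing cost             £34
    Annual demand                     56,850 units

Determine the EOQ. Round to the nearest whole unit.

EOQ = √(2DS/H) = √(2 × 56,850 × 34 / 25.2)
    = √(153,404.76) ≈ 391.67

392 units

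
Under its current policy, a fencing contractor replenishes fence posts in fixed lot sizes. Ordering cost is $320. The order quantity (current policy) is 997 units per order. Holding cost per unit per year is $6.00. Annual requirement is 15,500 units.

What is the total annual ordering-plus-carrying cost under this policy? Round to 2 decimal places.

$7,965.92

Annual ordering cost = (D/Q)·S = (15,500/997) × 320 = $4,974.92
Annual holding cost  = (Q/2)·H = (997/2) × 6 = $2,991.00
Total = $4,974.92 + $2,991.00 = $7,965.92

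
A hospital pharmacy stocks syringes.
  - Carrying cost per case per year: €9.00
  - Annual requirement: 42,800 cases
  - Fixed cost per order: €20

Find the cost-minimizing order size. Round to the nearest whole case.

436 cases

2DS/H = 2·42,800·20/9 = 190,222.22
EOQ = √190,222.22 ≈ 436.14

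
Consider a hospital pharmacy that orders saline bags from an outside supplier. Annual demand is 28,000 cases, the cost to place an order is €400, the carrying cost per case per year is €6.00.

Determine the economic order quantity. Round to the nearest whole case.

Q* = √(2·D·S / H) = √(2·28,000·400 / 6) = √3,733,333.3 ≈ 1,932.18

1,932 cases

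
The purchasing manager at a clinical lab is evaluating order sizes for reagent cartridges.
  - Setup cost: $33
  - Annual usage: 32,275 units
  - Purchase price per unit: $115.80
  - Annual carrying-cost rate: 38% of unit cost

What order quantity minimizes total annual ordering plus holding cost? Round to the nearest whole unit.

220 units

Holding cost per unit per year: H = 38% × $115.8 = $44.0040
2DS/H = 2·32,275·33/44.004 = 48,408.10
EOQ = √48,408.10 ≈ 220.02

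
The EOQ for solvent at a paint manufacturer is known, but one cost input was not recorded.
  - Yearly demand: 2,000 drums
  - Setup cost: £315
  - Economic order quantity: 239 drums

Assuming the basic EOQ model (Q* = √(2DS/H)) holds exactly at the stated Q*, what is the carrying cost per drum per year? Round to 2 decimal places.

£22.06

EOQ relation: Q² = 2DS/H, so rearrange for the unknown.
H = 2DS / Q² = 2 × 2,000 × 315 / 239² = 22.0584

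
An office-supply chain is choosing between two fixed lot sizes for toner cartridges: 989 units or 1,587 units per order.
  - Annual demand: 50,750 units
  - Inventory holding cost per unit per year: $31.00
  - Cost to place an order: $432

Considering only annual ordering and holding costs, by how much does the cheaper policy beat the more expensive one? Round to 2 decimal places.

Annual cost at Q: ordering D·S/Q plus holding Q·H/2.
TC(989) = (50,750/989)×432 + (989/2)×31 = $37,497.35
TC(1,587) = (50,750/1,587)×432 + (1,587/2)×31 = $38,413.24
|ΔTC| = |$37,497.35 − $38,413.24| = $915.90

$915.90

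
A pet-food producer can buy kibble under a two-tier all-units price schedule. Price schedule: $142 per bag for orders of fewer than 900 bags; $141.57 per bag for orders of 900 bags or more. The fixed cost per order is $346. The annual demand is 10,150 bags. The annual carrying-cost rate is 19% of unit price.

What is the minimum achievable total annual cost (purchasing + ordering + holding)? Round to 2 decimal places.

H₁ = 19%×$142 = $26.9800;  H₂ = 19%×$141.57 = $26.8983
EOQ₁ = √(2×10,150×346/26.9800) = 510.23  (< 900, feasible at tier 1)
EOQ₂ = √(2×10,150×346/26.8983) = 511.00  (< 900 → use Q = 900 at tier-2 price)
TC(tier 1 (EOQ₁), Q≈510.2) = $1,455,065.98
TC(tier 2, Q≈900.0) = $1,452,941.85
Minimum at tier 2: $1,452,941.85

$1,452,941.85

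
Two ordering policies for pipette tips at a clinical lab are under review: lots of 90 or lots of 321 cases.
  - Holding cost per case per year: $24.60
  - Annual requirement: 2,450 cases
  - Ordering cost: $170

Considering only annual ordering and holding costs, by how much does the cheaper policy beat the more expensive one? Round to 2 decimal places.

For each Q, cost = (D/Q)·S + (Q/2)·H.
TC(90) = (2,450/90)×170 + (90/2)×24.6 = $5,734.78
TC(321) = (2,450/321)×170 + (321/2)×24.6 = $5,245.81
Cheaper: Q = 321.  Difference = $488.97

$488.97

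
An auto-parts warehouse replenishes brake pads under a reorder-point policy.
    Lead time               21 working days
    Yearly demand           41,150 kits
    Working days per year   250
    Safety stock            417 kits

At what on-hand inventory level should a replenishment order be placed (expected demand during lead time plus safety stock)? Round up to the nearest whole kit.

3,874 kits

Daily demand d = 41,150 / 250 = 164.600 kits/day
Demand during lead time = 164.600 × 21 = 3,456.60
Reorder point = 3,456.60 + 417 = 3,873.60 → round up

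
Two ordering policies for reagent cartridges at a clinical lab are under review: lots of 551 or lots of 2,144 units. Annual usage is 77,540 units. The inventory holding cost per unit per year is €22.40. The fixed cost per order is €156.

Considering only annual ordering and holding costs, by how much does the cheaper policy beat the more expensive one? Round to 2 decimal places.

Annual cost at Q: ordering D·S/Q plus holding Q·H/2.
TC(551) = (77,540/551)×156 + (551/2)×22.4 = €28,124.45
TC(2,144) = (77,540/2,144)×156 + (2,144/2)×22.4 = €29,654.70
Cheaper: Q = 551.  Difference = €1,530.25

€1,530.25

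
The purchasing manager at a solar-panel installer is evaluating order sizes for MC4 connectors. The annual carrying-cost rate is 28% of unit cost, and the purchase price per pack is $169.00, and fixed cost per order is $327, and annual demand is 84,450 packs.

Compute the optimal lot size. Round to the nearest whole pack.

1,080 packs

Holding cost per pack per year: H = 28% × $169 = $47.3200
Optimal lot size Q* = (2 × 84,450 × $327 / $47.32)^½ ≈ 1,080.35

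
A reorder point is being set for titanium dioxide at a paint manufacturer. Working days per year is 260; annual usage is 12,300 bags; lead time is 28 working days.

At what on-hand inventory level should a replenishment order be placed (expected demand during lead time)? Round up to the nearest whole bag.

Daily demand d = 12,300 / 260 = 47.308 bags/day
Demand during lead time = 47.308 × 28 = 1,324.62
Reorder point = 1,324.62 → round up

1,325 bags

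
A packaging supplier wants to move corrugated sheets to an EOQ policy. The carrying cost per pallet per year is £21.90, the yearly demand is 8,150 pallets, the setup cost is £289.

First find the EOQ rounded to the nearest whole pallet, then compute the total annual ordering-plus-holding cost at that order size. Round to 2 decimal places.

2DS/H = 2·8,150·289/21.9 = 215,100.46
EOQ = √215,100.46 ≈ 463.79 → Q = 464 pallets
Ordering: D/Q × S = 8,150/464 × £289 = £5,076.19
Holding:  Q/2 × H = 464/2 × £21.9 = £5,080.80
Total = £5,076.19 + £5,080.80 = £10,156.99

£10,156.99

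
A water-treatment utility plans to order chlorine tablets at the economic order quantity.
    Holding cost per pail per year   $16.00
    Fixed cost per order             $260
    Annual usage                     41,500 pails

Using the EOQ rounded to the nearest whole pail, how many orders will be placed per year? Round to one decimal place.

Q* = √(2·D·S / H) = √(2·41,500·260 / 16) = √1,348,750.0 ≈ 1,161.36 → Q = 1,161
Orders per year = D/Q = 41,500 / 1,161 = 35.745

35.7 orders per year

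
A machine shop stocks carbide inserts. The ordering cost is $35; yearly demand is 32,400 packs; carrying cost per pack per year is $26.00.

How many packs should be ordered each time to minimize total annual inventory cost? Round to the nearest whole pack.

295 packs

2DS/H = 2·32,400·35/26 = 87,230.77
EOQ = √87,230.77 ≈ 295.35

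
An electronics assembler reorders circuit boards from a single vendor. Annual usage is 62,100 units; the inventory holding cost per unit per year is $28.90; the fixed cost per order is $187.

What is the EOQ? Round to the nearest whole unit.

896 units

Optimal lot size Q* = (2 × 62,100 × $187 / $28.9)^½ ≈ 896.46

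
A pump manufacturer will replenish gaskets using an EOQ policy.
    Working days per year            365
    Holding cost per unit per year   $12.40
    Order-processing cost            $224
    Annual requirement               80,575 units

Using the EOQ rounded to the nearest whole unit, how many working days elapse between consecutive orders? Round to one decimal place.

Optimal lot size Q* = (2 × 80,575 × $224 / $12.4)^½ ≈ 1,706.19 → Q = 1,706 units
Days between orders = 365 / (D/Q) = 365 / 47.230 ≈ 7.728

7.7 days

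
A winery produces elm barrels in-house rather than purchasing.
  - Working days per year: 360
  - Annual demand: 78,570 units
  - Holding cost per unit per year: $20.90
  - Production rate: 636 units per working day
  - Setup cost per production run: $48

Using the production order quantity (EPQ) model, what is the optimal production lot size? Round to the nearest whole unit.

d = 78,570/360 = 218.2500 units/day;  effective holding cost H(1 − d/p) = 20.9·(1 − 218.2500/636) = 13.72795
Q* = √(2DS / H_eff) = √(2·78,570·48 / 13.72795) ≈ 741.24

741 units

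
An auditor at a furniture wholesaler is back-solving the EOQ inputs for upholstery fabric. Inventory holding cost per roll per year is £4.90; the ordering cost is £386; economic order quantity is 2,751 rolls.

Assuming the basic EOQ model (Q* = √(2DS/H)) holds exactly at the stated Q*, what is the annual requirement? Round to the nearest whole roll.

From Q* = √(2DS/H) ⇒ Q*² = 2DS/H.
D = Q²H / (2S) = 2,751² × 4.9 / (2 × 386) = 48,035.24

48,035 rolls per year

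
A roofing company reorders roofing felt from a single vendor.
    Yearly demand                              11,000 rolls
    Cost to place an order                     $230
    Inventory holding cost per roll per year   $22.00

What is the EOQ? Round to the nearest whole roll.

EOQ = √(2DS/H) = √(2 × 11,000 × 230 / 22)
    = √(230,000.00) ≈ 479.58

480 rolls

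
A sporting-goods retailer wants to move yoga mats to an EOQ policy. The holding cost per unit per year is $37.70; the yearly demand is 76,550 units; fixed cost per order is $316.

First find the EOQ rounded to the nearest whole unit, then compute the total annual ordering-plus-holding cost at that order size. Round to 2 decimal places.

Optimal lot size Q* = (2 × 76,550 × $316 / $37.7)^½ ≈ 1,132.82 → Q = 1,133 units
Annual ordering cost = (D/Q)·S = (76,550/1,133) × 316 = $21,350.22
Annual holding cost  = (Q/2)·H = (1,133/2) × 37.7 = $21,357.05
Total = $21,350.22 + $21,357.05 = $42,707.27

$42,707.27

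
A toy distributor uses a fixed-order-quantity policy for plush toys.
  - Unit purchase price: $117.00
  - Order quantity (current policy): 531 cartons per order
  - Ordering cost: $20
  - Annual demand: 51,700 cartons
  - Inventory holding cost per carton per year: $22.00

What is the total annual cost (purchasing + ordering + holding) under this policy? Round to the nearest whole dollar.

$6,056,688

Annual ordering cost = (D/Q)·S = (51,700/531) × 20 = $1,947.27
Annual holding cost  = (Q/2)·H = (531/2) × 22 = $5,841.00
Purchase cost = D·C = 51,700 × 117 = $6,048,900.00
Total = $1,947.27 + $5,841.00 + $6,048,900.00 = $6,056,688.27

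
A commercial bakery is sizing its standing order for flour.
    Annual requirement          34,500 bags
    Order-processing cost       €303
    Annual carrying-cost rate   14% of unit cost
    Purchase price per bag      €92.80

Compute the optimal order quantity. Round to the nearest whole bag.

Holding cost per bag per year: H = 14% × €92.8 = €12.9920
2DS/H = 2·34,500·303/12.992 = 1,609,221.06
EOQ = √1,609,221.06 ≈ 1,268.55

1,269 bags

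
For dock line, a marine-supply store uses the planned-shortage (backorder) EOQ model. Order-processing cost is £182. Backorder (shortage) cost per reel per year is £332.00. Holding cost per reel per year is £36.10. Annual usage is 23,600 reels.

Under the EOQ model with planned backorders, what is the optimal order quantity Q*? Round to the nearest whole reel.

Q* = √(2DS/H) · √((H + b)/b)
   = √(2 × 23,600 × 182 / 36.1) · √((36.1 + 332) / 332)
   = 487.813 × 1.0530 ≈ 513.65

514 reels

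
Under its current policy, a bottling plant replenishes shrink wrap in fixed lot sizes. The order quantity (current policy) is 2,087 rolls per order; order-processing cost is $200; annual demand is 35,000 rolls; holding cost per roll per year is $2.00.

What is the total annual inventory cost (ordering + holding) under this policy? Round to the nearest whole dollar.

$5,441

Ordering: D/Q × S = 35,000/2,087 × $200 = $3,354.10
Holding:  Q/2 × H = 2,087/2 × $2 = $2,087.00
Total = $3,354.10 + $2,087.00 = $5,441.10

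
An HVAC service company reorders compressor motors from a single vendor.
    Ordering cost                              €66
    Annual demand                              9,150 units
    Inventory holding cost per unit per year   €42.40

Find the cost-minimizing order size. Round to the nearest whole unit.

169 units

2DS/H = 2·9,150·66/42.4 = 28,485.85
EOQ = √28,485.85 ≈ 168.78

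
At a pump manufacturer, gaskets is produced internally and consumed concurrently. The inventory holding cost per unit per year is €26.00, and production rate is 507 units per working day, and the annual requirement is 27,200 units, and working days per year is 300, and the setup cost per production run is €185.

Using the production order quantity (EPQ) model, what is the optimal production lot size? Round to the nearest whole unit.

Daily demand d = 27,200/300 = 90.667; p = 507; 1 − d/p = 0.82117
EPQ = √(2DS / (H(1 − d/p)))
    = √(2 × 27,200 × 185 / (26 × 0.82117)) ≈ 686.57

687 units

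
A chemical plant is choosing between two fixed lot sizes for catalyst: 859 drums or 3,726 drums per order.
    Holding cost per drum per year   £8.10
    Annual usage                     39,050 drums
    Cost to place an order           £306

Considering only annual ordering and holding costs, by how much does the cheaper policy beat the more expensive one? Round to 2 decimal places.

Annual cost at Q: ordering D·S/Q plus holding Q·H/2.
TC(859) = (39,050/859)×306 + (859/2)×8.1 = £17,389.66
TC(3,726) = (39,050/3,726)×306 + (3,726/2)×8.1 = £18,297.30
|ΔTC| = |£17,389.66 − £18,297.30| = £907.64

£907.64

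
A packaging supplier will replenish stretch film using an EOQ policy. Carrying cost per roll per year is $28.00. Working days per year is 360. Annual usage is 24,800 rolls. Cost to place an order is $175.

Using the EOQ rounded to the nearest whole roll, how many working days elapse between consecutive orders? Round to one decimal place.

8.1 days

2DS/H = 2·24,800·175/28 = 310,000.00
EOQ = √310,000.00 ≈ 556.78 → Q = 557 rolls
Cycle time = (working days × Q)/D = (360 × 557) / 24,800 = 8.085 days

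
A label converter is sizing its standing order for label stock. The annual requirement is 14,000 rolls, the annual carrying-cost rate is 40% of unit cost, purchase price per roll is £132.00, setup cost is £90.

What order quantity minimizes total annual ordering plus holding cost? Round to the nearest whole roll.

218 rolls

H = i·C = 0.4 × £132 = £52.8000 per roll-year
EOQ = √(2DS/H) = √(2 × 14,000 × 90 / 52.8)
    = √(47,727.27) ≈ 218.47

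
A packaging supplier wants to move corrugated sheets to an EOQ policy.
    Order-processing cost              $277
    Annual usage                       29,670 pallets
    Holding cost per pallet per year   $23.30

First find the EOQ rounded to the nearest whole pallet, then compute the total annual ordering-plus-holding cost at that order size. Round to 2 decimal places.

Optimal lot size Q* = (2 × 29,670 × $277 / $23.3)^½ ≈ 839.92 → Q = 840 pallets
Ordering: D/Q × S = 29,670/840 × $277 = $9,784.04
Holding:  Q/2 × H = 840/2 × $23.3 = $9,786.00
Total = $9,784.04 + $9,786.00 = $19,570.04

$19,570.04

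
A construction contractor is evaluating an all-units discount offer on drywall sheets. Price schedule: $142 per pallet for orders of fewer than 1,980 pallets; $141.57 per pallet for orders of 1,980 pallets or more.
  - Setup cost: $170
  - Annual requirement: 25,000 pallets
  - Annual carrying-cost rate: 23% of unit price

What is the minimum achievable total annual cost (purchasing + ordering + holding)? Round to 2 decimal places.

$3,566,661.63

H₁ = 23%×$142 = $32.6600;  H₂ = 23%×$141.57 = $32.5611
EOQ₁ = √(2×25,000×170/32.6600) = 510.15  (< 1,980, feasible at tier 1)
EOQ₂ = √(2×25,000×170/32.5611) = 510.93  (< 1,980 → use Q = 1,980 at tier-2 price)
TC(tier 1 (EOQ₁), Q≈510.2) = $3,566,661.63
TC(tier 2, Q≈1,980.0) = $3,573,631.95
Minimum at tier 1 (EOQ₁): $3,566,661.63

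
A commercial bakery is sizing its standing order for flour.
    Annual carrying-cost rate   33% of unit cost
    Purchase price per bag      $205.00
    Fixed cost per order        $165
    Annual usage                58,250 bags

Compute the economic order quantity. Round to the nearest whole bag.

H = i·C = 0.33 × $205 = $67.6500 per bag-year
EOQ = √(2DS/H) = √(2 × 58,250 × 165 / 67.65)
    = √(284,146.34) ≈ 533.05

533 bags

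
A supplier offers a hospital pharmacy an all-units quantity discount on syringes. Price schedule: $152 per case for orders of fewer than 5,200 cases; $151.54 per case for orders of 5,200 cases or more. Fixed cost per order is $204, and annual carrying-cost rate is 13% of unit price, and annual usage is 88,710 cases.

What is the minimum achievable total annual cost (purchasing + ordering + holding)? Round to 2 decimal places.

$13,497,814.08

H₁ = 13%×$152 = $19.7600;  H₂ = 13%×$151.54 = $19.7002
EOQ₁ = √(2×88,710×204/19.7600) = 1,353.39  (< 5,200, feasible at tier 1)
EOQ₂ = √(2×88,710×204/19.7002) = 1,355.44  (< 5,200 → use Q = 5,200 at tier-2 price)
TC(tier 1 (EOQ₁), Q≈1,353.4) = $13,510,662.98
TC(tier 2, Q≈5,200.0) = $13,497,814.08
Minimum at tier 2: $13,497,814.08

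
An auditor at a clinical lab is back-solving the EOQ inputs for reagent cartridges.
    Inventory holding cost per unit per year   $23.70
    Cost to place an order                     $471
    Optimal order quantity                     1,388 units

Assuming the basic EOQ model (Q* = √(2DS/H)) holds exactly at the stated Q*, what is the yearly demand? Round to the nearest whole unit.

48,470 units per year

EOQ relation: Q² = 2DS/H, so rearrange for the unknown.
D = Q²H / (2S) = 1,388² × 23.7 / (2 × 471) = 48,470.37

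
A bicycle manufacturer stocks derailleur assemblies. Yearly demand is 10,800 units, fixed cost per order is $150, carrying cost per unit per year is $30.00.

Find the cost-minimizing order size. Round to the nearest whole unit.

EOQ = √(2DS/H) = √(2 × 10,800 × 150 / 30)
    = √(108,000.00) ≈ 328.63

329 units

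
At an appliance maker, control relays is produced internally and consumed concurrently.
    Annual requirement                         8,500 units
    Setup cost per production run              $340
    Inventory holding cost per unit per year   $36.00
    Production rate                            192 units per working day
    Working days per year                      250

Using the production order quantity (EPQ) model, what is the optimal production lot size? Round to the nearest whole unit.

d = 8,500/250 = 34.0000 units/day;  effective holding cost H(1 − d/p) = 36·(1 − 34.0000/192) = 29.62500
Q* = √(2DS / H_eff) = √(2·8,500·340 / 29.62500) ≈ 441.71

442 units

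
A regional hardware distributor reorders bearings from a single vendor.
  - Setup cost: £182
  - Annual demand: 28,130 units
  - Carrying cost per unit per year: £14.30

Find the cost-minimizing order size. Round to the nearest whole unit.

846 units

Q* = √(2·D·S / H) = √(2·28,130·182 / 14.3) = √716,036.4 ≈ 846.19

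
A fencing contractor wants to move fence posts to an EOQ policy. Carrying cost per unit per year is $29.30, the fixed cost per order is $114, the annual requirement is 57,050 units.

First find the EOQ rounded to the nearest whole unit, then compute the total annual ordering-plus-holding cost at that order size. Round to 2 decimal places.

EOQ = √(2DS/H) = √(2 × 57,050 × 114 / 29.3)
    = √(443,938.57) ≈ 666.29 → Q = 666 units
Orders/yr = 57,050/666 = 85.661; ordering cost = 85.661 × $114 = $9,765.32
Average inventory = 666/2 = 333; holding cost = 333 × $29.3 = $9,756.90
Total = $9,765.32 + $9,756.90 = $19,522.22

$19,522.22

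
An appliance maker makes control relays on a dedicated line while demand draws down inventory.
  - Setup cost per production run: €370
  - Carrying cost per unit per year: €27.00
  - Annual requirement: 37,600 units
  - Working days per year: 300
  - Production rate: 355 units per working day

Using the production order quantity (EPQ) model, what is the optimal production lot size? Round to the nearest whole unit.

Daily demand d = 37,600/300 = 125.333; p = 355; 1 − d/p = 0.64695
EPQ = √(2DS / (H(1 − d/p)))
    = √(2 × 37,600 × 370 / (27 × 0.64695)) ≈ 1,262.10

1,262 units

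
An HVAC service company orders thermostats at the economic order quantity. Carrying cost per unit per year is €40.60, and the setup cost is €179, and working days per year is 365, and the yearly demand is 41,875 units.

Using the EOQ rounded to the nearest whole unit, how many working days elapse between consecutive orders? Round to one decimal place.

Q* = √(2·D·S / H) = √(2·41,875·179 / 40.6) = √369,242.6 ≈ 607.65 → Q = 608 units
Cycle time = (working days × Q)/D = (365 × 608) / 41,875 = 5.300 days

5.3 days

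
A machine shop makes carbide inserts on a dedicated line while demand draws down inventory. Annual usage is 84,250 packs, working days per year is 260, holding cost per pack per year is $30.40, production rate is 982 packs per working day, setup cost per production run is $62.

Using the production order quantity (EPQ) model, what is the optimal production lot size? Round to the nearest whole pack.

d = 84,250/260 = 324.0385 packs/day;  effective holding cost H(1 − d/p) = 30.4·(1 − 324.0385/982) = 20.36867
Q* = √(2DS / H_eff) = √(2·84,250·62 / 20.36867) ≈ 716.17

716 packs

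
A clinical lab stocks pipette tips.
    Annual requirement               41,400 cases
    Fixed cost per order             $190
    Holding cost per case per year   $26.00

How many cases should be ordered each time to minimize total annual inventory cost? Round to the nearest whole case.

778 cases

2DS/H = 2·41,400·190/26 = 605,076.92
EOQ = √605,076.92 ≈ 777.87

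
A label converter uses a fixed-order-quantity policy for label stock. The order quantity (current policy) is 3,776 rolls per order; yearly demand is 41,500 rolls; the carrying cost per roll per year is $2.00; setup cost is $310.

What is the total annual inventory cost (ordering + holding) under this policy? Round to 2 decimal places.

$7,183.04

Ordering: D/Q × S = 41,500/3,776 × $310 = $3,407.04
Holding:  Q/2 × H = 3,776/2 × $2 = $3,776.00
Total = $3,407.04 + $3,776.00 = $7,183.04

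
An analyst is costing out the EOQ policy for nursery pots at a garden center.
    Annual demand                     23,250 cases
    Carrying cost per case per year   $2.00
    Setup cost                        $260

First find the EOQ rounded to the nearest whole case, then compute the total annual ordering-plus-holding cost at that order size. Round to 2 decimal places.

EOQ = √(2DS/H) = √(2 × 23,250 × 260 / 2)
    = √(6,045,000.00) ≈ 2,458.66 → Q = 2,459 cases
Ordering: D/Q × S = 23,250/2,459 × $260 = $2,458.32
Holding:  Q/2 × H = 2,459/2 × $2 = $2,459.00
Total = $2,458.32 + $2,459.00 = $4,917.32

$4,917.32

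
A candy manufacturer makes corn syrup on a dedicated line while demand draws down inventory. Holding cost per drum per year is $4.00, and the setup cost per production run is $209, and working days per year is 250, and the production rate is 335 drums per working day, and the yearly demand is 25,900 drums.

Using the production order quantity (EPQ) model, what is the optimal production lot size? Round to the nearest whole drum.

Daily demand d = 25,900/250 = 103.600; p = 335; 1 − d/p = 0.69075
EPQ = √(2DS / (H(1 − d/p)))
    = √(2 × 25,900 × 209 / (4 × 0.69075)) ≈ 1,979.47

1,979 drums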